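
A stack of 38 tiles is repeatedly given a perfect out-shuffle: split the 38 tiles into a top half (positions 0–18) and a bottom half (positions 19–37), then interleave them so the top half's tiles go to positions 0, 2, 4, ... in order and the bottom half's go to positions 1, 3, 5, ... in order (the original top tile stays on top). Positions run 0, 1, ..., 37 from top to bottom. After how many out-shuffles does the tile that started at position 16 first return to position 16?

Follow position 16 under repeated out-shuffles:
16 → 32 → 27 → 17 → 34 → 31 → 25 → 13 → ... → 16 (length 36)
It first returns after 36 out-shuffles.

36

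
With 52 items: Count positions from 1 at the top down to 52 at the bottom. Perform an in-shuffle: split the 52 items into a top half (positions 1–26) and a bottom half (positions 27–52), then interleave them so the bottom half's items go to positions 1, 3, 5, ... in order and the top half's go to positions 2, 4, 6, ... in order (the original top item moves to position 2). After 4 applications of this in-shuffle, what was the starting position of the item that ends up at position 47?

Work backwards from position 47, undoing one in-shuffle at a time:
47 ← 50 ← 25 ← 39 ← 46
So the item now at position 47 started at position 46.

46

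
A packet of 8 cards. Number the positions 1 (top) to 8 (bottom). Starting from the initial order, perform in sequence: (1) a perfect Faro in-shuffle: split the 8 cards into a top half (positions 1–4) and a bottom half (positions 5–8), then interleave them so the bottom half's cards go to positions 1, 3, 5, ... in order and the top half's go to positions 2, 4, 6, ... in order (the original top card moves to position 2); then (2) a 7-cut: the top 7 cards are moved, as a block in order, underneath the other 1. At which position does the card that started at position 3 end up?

Track the card from position 3 forward through each operation:
  after op 1 (in-shuffle): 3 → 6
  after op 2 (cut 7): 6 → 7

7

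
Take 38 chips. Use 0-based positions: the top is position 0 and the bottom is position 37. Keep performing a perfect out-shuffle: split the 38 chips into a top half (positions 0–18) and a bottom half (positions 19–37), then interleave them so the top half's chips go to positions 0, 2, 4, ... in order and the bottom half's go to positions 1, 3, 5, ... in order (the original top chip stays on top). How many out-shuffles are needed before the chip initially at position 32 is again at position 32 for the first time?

36

Follow position 32 under repeated out-shuffles:
32 → 27 → 17 → 34 → 31 → 25 → 13 → 26 → ... → 32 (length 36)
It first returns after 36 out-shuffles.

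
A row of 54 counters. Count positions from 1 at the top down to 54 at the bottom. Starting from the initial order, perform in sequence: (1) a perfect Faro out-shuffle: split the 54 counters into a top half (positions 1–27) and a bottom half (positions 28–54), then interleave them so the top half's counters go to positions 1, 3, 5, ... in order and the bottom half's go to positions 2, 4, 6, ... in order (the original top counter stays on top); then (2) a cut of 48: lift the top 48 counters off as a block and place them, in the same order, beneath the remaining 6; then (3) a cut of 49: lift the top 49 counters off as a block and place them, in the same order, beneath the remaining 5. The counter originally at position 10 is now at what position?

Track the counter from position 10 forward through each operation:
  after op 1 (out-shuffle): 10 → 19
  after op 2 (cut 48): 19 → 25
  after op 3 (cut 49): 25 → 30

30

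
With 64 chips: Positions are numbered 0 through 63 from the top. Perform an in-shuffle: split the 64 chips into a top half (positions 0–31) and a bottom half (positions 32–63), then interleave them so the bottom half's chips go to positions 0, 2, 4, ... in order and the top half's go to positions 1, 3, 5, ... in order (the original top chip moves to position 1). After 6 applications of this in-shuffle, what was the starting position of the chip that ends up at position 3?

Work backwards from position 3, undoing one in-shuffle at a time:
3 ← 1 ← 0 ← 32 ← 48 ← 56 ← 60
So the chip now at position 3 started at position 60.

60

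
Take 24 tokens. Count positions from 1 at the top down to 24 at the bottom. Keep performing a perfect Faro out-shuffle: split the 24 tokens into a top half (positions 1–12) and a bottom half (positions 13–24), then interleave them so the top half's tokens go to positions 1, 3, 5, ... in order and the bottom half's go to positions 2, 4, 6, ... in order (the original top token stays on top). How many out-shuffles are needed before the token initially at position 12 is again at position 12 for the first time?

Follow position 12 under repeated out-shuffles:
12 → 23 → 22 → 20 → 16 → 8 → 15 → 6 → 11 → 21 → 18 → 12
It first returns after 11 out-shuffles.

11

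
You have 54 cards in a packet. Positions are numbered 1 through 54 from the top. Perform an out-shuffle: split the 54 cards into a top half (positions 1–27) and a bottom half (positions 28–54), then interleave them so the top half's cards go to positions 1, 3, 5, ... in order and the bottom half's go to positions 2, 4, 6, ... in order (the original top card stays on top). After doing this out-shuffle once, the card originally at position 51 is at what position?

48

Track the card's position through each out-shuffle:
51 → 48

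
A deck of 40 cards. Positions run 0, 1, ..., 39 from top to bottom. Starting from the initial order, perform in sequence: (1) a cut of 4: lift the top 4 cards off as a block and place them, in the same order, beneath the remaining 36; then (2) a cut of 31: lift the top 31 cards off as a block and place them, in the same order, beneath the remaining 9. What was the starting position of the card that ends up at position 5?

0

Undo the operations in reverse order, starting from position 5:
  undo op 2 (cut 31): 5 ← 36
  undo op 1 (cut 4): 36 ← 0
So the card at position 5 came from original position 0.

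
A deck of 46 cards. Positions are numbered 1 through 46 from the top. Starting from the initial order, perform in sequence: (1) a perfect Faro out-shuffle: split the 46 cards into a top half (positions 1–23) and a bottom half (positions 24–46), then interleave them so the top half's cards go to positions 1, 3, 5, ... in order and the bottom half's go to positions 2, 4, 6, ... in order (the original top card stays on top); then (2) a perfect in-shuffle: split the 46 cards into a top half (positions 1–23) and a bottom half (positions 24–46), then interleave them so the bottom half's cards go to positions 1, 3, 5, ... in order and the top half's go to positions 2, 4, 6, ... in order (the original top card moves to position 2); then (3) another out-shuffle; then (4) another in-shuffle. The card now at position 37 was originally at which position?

Undo the operations in reverse order, starting from position 37:
  undo op 4 (in-shuffle, from bottom half): 37 ← 42
  undo op 3 (out-shuffle, from bottom half): 42 ← 44
  undo op 2 (in-shuffle, from top half): 44 ← 22
  undo op 1 (out-shuffle, from bottom half): 22 ← 34
So the card at position 37 came from original position 34.

34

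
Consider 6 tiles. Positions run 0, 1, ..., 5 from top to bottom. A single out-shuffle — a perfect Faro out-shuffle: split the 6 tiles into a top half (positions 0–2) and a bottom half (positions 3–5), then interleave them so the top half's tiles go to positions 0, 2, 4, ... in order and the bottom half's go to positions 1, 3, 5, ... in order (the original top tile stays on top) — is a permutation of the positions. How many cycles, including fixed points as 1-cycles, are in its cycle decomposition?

Trace each unvisited position around until it returns:
(0) (1 2 4 3) (5)
3 cycles in total.

3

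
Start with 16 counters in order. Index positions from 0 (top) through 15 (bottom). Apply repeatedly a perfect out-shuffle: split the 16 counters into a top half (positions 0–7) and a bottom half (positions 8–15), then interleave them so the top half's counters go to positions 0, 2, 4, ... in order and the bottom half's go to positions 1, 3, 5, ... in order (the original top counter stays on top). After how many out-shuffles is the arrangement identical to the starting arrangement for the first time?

The out-shuffle permutes the 16 positions with cycle lengths [1, 1, 2, 4, 4, 4].
Every counter is home exactly when every cycle has completed a whole number of laps, i.e. after lcm(1, 2, 4) = 4 out-shuffles.

4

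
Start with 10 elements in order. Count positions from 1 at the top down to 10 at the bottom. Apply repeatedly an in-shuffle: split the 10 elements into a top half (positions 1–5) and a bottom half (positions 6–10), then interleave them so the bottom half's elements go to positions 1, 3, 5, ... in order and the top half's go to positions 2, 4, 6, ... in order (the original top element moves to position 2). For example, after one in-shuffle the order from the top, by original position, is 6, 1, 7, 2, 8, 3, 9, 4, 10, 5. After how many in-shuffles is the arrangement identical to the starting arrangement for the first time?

The in-shuffle permutes the 10 positions with cycle lengths [10].
Every element is home exactly when every cycle has completed a whole number of laps, i.e. after lcm(10) = 10 in-shuffles.

10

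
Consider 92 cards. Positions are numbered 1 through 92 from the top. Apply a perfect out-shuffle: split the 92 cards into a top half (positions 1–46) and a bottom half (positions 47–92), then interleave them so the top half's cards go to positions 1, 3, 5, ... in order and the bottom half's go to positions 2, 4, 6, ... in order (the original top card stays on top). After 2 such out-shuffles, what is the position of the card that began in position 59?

Track the card's position through each out-shuffle:
59 → 26 → 51

51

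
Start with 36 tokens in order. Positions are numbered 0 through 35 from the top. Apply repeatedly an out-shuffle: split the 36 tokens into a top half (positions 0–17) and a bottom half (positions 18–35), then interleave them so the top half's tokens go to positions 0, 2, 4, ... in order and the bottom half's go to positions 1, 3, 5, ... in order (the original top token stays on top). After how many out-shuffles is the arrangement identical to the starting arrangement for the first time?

12

The out-shuffle permutes the 36 positions with cycle lengths [1, 1, 3, 3, 4, 12, 12].
Every token is home exactly when every cycle has completed a whole number of laps, i.e. after lcm(1, 3, 4, 12) = 12 out-shuffles.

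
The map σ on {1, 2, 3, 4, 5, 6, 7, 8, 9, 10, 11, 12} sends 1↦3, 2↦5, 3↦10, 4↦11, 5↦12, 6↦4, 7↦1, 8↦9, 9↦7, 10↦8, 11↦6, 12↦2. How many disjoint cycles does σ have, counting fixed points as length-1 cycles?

3

Cycle decomposition: (1 3 10 8 9 7) (2 5 12) (4 11 6).
3 cycles.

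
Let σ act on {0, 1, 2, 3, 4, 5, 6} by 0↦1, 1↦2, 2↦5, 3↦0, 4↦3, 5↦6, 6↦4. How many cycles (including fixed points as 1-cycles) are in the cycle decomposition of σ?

1

Cycle decomposition: (0 1 2 5 6 4 3).
1 cycle.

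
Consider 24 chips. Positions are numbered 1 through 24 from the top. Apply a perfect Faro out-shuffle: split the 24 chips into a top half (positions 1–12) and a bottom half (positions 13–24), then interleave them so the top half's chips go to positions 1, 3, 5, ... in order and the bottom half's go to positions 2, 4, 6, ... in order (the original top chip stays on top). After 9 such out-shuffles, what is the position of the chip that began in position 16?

22

Track the chip's position through each out-shuffle:
16 → 8 → 15 → 6 → 11 → 21 → 18 → 12 → 23 → 22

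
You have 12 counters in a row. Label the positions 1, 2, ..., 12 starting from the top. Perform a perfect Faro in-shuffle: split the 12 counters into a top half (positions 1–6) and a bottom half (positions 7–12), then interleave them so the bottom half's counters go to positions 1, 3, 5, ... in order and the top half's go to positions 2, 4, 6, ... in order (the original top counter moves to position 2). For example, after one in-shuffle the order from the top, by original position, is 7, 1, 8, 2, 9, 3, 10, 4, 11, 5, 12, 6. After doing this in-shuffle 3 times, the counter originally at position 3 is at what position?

11

Track the counter's position through each in-shuffle:
3 → 6 → 12 → 11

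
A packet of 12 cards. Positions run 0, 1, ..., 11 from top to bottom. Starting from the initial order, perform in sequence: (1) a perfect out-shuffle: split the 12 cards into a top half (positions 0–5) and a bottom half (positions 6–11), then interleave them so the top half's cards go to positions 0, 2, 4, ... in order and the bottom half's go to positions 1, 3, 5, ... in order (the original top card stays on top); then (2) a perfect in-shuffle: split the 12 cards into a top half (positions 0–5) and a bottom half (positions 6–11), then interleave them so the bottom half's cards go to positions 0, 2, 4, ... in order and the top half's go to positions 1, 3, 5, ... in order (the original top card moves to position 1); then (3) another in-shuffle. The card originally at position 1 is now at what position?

11

Track the card from position 1 forward through each operation:
  after op 1 (out-shuffle): 1 → 2
  after op 2 (in-shuffle): 2 → 5
  after op 3 (in-shuffle): 5 → 11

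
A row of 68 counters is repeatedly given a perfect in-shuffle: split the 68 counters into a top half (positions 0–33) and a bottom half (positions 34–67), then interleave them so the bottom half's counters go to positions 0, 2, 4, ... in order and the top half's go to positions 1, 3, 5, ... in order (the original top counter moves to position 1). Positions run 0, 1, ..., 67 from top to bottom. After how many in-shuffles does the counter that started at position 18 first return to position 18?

Follow position 18 under repeated in-shuffles:
18 → 37 → 6 → 13 → 27 → 55 → 42 → 16 → ... → 18 (length 22)
It first returns after 22 in-shuffles.

22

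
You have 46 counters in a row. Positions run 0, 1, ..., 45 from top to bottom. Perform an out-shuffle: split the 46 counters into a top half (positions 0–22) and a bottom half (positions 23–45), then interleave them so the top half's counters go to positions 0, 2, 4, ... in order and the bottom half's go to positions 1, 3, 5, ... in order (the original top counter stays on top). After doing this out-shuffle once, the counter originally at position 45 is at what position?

45

Position 45 is a fixed point of every out-shuffle, so the counter never moves.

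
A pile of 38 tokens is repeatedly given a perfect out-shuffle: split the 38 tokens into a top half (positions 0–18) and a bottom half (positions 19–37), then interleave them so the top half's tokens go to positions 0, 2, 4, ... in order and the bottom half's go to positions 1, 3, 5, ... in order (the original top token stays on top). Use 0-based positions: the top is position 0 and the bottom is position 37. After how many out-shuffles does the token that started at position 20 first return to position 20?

36

Follow position 20 under repeated out-shuffles:
20 → 3 → 6 → 12 → 24 → 11 → 22 → 7 → ... → 20 (length 36)
It first returns after 36 out-shuffles.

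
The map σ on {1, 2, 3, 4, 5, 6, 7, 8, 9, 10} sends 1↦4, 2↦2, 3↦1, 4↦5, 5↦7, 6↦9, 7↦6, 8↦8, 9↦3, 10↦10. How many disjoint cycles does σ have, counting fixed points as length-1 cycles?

Cycle decomposition: (1 4 5 7 6 9 3) (2) (8) (10).
4 cycles.

4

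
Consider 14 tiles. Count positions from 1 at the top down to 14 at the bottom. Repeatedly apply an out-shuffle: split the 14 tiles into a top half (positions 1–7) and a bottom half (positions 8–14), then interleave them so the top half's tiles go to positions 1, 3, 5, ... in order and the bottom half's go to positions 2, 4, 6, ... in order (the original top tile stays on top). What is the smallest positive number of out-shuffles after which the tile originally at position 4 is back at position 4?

12

Follow position 4 under repeated out-shuffles:
4 → 7 → 13 → 12 → 10 → 6 → 11 → 8 → 2 → 3 → 5 → 9 → 4
It first returns after 12 out-shuffles.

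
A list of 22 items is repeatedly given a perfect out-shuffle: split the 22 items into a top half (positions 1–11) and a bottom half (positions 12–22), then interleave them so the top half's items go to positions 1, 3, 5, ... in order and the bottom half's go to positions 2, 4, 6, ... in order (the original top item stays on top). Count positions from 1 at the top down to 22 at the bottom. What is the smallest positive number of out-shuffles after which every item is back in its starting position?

The out-shuffle permutes the 22 positions with cycle lengths [1, 1, 2, 3, 3, 6, 6].
Every item is home exactly when every cycle has completed a whole number of laps, i.e. after lcm(1, 2, 3, 6) = 6 out-shuffles.

6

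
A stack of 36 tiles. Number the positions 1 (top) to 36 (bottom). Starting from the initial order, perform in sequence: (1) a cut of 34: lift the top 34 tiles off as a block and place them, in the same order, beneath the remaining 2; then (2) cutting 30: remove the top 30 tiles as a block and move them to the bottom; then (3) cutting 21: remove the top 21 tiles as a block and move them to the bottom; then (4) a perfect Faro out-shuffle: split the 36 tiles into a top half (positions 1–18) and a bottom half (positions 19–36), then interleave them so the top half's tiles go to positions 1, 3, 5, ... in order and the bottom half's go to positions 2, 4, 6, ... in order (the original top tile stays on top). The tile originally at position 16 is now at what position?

5

Track the tile from position 16 forward through each operation:
  after op 1 (cut 34): 16 → 18
  after op 2 (cut 30): 18 → 24
  after op 3 (cut 21): 24 → 3
  after op 4 (out-shuffle): 3 → 5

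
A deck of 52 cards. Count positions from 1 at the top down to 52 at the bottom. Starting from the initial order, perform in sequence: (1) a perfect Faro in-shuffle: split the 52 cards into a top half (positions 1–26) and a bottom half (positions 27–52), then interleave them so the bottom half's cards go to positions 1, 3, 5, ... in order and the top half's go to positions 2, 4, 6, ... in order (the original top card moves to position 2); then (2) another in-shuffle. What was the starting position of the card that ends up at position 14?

Undo the operations in reverse order, starting from position 14:
  undo op 2 (in-shuffle, from top half): 14 ← 7
  undo op 1 (in-shuffle, from bottom half): 7 ← 30
So the card at position 14 came from original position 30.

30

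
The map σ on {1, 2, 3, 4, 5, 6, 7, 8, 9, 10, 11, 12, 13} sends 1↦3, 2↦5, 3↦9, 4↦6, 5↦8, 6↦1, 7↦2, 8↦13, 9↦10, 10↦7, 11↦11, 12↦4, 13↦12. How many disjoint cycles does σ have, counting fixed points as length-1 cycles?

Cycle decomposition: (1 3 9 10 7 2 5 8 13 12 4 6) (11).
2 cycles.

2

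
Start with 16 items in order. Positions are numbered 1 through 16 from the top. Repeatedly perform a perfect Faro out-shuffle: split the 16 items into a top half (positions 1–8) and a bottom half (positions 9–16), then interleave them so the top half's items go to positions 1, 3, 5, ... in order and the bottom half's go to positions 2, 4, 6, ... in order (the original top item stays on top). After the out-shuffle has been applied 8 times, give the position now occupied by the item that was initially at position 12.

12

Track the item's position through each out-shuffle:
12 → 8 → 15 → 14 → 12 → 8 → 15 → 14 → 12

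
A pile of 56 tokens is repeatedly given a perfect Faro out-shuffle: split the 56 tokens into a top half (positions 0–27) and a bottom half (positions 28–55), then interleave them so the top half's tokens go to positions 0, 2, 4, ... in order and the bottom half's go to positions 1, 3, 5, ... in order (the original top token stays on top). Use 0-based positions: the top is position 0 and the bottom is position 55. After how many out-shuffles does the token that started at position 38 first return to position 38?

20

Follow position 38 under repeated out-shuffles:
38 → 21 → 42 → 29 → 3 → 6 → 12 → 24 → 48 → 41 → 27 → 54 → 53 → 51 → 47 → 39 → 23 → 46 → 37 → 19 → 38
It first returns after 20 out-shuffles.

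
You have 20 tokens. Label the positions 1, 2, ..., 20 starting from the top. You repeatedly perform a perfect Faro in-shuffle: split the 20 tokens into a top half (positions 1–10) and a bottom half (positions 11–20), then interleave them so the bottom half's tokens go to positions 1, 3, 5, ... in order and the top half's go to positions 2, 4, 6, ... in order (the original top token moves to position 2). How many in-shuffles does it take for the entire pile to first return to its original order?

The in-shuffle permutes the 20 positions with cycle lengths [2, 3, 3, 6, 6].
Every token is home exactly when every cycle has completed a whole number of laps, i.e. after lcm(2, 3, 6) = 6 in-shuffles.

6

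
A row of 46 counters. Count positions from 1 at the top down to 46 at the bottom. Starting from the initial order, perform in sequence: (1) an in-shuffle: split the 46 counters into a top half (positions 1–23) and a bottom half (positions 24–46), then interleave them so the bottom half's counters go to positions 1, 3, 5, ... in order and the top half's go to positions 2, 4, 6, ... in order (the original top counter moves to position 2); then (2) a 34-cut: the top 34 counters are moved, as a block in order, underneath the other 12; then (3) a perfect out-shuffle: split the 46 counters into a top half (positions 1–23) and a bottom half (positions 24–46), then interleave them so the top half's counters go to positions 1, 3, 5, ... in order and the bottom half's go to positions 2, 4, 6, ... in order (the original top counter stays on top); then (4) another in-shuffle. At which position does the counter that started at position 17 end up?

45

Track the counter from position 17 forward through each operation:
  after op 1 (in-shuffle): 17 → 34
  after op 2 (cut 34): 34 → 46
  after op 3 (out-shuffle): 46 → 46
  after op 4 (in-shuffle): 46 → 45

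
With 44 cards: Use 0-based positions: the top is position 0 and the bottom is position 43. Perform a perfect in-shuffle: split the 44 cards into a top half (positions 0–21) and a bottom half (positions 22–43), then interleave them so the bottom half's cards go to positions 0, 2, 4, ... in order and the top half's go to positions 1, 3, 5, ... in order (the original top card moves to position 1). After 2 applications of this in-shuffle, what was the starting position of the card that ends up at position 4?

34

Work backwards from position 4, undoing one in-shuffle at a time:
4 ← 24 ← 34
So the card now at position 4 started at position 34.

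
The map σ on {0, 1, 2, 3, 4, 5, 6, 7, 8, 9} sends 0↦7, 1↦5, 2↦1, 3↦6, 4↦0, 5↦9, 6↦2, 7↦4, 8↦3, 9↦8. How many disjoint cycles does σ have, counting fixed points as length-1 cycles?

Cycle decomposition: (0 7 4) (1 5 9 8 3 6 2).
2 cycles.

2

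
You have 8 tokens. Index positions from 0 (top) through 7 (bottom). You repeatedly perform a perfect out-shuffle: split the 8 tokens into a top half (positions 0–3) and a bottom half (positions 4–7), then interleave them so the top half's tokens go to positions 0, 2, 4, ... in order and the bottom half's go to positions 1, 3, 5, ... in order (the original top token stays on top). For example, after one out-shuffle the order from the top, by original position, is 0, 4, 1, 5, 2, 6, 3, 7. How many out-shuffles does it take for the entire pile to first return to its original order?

3

The out-shuffle permutes the 8 positions with cycle lengths [1, 1, 3, 3].
Every token is home exactly when every cycle has completed a whole number of laps, i.e. after lcm(1, 3) = 3 out-shuffles.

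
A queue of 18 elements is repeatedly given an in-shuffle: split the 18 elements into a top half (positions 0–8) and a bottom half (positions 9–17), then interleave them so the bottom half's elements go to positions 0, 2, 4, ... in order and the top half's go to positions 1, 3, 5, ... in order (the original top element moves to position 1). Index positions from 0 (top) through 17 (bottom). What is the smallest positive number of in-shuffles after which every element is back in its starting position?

18

The in-shuffle permutes the 18 positions with cycle lengths [18].
Every element is home exactly when every cycle has completed a whole number of laps, i.e. after lcm(18) = 18 in-shuffles.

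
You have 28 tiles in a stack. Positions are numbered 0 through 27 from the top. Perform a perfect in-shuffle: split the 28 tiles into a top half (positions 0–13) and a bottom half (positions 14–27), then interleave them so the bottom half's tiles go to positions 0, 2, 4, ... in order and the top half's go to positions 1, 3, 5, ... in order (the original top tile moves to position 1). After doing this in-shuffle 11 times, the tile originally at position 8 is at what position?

16

Track the tile's position through each in-shuffle:
8 → 17 → 6 → 13 → 27 → 26 → 24 → 20 → 12 → 25 → 22 → 16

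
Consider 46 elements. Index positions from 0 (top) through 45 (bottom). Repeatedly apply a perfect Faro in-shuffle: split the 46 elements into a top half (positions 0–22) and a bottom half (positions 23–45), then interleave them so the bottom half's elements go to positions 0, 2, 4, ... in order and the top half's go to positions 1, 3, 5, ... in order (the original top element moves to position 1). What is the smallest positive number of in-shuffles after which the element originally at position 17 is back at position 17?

Follow position 17 under repeated in-shuffles:
17 → 35 → 24 → 2 → 5 → 11 → 23 → 0 → ... → 17 (length 23)
It first returns after 23 in-shuffles.

23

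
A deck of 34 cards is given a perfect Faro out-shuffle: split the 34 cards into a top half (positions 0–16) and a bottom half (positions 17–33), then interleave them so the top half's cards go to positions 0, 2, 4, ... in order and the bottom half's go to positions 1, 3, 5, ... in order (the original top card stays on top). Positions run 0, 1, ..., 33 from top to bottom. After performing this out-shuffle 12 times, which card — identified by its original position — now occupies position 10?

Work backwards from position 10, undoing one out-shuffle at a time:
10 ← 5 ← 19 ← 26 ← 13 ← 23 ← 28 ← 14 ← 7 ← 20 ← 10 ← 5 ← 19
So the card now at position 10 started at position 19.

19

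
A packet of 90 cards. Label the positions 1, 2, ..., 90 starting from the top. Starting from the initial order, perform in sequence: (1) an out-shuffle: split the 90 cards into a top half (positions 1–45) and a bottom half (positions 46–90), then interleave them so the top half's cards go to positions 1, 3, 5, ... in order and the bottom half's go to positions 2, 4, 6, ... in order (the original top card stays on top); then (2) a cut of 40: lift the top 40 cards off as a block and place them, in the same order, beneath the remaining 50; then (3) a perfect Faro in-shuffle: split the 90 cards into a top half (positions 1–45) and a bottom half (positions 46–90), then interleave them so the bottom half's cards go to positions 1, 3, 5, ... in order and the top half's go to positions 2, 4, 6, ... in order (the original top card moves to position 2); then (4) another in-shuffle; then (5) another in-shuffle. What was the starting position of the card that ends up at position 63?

Undo the operations in reverse order, starting from position 63:
  undo op 5 (in-shuffle, from bottom half): 63 ← 77
  undo op 4 (in-shuffle, from bottom half): 77 ← 84
  undo op 3 (in-shuffle, from top half): 84 ← 42
  undo op 2 (cut 40): 42 ← 82
  undo op 1 (out-shuffle, from bottom half): 82 ← 86
So the card at position 63 came from original position 86.

86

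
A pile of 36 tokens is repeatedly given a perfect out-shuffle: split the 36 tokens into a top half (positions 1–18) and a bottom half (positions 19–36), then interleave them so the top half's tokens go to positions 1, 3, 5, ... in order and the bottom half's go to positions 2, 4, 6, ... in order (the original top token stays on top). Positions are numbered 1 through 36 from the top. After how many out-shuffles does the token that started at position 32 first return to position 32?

Follow position 32 under repeated out-shuffles:
32 → 28 → 20 → 4 → 7 → 13 → 25 → 14 → 27 → 18 → 35 → 34 → 32
It first returns after 12 out-shuffles.

12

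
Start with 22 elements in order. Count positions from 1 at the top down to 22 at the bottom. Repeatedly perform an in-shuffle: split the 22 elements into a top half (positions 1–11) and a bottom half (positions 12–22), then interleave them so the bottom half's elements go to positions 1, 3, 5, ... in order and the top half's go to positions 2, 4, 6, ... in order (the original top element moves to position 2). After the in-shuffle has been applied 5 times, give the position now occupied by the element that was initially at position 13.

2

Track the element's position through each in-shuffle:
13 → 3 → 6 → 12 → 1 → 2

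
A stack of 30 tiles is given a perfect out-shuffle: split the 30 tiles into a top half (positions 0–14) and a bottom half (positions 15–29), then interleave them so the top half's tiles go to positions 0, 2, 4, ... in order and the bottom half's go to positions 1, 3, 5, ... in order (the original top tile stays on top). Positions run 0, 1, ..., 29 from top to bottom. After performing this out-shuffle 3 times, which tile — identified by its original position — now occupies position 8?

1

Work backwards from position 8, undoing one out-shuffle at a time:
8 ← 4 ← 2 ← 1
So the tile now at position 8 started at position 1.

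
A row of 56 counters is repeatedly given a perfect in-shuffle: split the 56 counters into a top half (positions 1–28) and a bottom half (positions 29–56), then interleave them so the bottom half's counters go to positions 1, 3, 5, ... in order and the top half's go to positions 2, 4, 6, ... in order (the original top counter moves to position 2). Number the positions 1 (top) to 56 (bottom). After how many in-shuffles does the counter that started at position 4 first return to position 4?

Follow position 4 under repeated in-shuffles:
4 → 8 → 16 → 32 → 7 → 14 → 28 → 56 → 55 → 53 → 49 → 41 → 25 → 50 → 43 → 29 → 1 → 2 → 4
It first returns after 18 in-shuffles.

18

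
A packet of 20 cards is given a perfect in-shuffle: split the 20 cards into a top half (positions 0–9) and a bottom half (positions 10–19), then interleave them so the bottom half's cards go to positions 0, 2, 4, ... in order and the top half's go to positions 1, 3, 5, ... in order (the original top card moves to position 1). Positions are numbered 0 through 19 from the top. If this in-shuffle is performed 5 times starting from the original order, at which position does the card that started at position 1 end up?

Track the card's position through each in-shuffle:
1 → 3 → 7 → 15 → 10 → 0

0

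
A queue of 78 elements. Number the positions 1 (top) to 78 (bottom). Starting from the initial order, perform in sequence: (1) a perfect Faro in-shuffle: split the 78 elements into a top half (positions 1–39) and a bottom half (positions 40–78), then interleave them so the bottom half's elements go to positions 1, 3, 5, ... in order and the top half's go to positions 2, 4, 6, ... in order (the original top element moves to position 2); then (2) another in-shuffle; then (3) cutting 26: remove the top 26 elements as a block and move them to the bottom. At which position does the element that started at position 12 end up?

22

Track the element from position 12 forward through each operation:
  after op 1 (in-shuffle): 12 → 24
  after op 2 (in-shuffle): 24 → 48
  after op 3 (cut 26): 48 → 22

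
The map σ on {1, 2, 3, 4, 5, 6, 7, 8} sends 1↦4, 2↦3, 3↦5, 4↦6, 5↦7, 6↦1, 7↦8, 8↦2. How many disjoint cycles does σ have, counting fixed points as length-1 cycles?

Cycle decomposition: (1 4 6) (2 3 5 7 8).
2 cycles.

2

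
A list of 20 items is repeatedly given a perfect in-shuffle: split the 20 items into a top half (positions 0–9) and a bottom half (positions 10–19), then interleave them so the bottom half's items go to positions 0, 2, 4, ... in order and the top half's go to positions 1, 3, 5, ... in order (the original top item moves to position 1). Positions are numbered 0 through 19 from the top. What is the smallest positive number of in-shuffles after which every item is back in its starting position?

The in-shuffle permutes the 20 positions with cycle lengths [2, 3, 3, 6, 6].
Every item is home exactly when every cycle has completed a whole number of laps, i.e. after lcm(2, 3, 6) = 6 in-shuffles.

6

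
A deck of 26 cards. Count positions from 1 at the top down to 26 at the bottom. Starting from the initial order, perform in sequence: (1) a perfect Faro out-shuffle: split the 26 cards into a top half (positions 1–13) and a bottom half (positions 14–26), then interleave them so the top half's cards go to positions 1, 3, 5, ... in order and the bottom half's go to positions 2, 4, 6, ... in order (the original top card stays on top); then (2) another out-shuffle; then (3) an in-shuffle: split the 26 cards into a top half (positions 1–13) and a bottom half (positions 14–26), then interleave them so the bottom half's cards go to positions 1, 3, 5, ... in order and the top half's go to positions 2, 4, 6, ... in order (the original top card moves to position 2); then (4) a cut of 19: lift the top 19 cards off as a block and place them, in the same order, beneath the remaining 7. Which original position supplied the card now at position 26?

19

Undo the operations in reverse order, starting from position 26:
  undo op 4 (cut 19): 26 ← 19
  undo op 3 (in-shuffle, from bottom half): 19 ← 23
  undo op 2 (out-shuffle, from top half): 23 ← 12
  undo op 1 (out-shuffle, from bottom half): 12 ← 19
So the card at position 26 came from original position 19.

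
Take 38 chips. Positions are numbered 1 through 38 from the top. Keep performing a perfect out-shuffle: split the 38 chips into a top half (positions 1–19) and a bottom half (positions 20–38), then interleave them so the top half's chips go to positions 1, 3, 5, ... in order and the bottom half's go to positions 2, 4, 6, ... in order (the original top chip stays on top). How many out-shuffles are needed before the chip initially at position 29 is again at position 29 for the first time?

36

Follow position 29 under repeated out-shuffles:
29 → 20 → 2 → 3 → 5 → 9 → 17 → 33 → ... → 29 (length 36)
It first returns after 36 out-shuffles.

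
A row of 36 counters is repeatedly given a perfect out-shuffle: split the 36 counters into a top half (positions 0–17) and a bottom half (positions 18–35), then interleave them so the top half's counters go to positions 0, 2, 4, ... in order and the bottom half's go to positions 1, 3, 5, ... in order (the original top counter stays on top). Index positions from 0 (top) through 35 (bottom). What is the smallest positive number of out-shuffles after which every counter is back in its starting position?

12

The out-shuffle permutes the 36 positions with cycle lengths [1, 1, 3, 3, 4, 12, 12].
Every counter is home exactly when every cycle has completed a whole number of laps, i.e. after lcm(1, 3, 4, 12) = 12 out-shuffles.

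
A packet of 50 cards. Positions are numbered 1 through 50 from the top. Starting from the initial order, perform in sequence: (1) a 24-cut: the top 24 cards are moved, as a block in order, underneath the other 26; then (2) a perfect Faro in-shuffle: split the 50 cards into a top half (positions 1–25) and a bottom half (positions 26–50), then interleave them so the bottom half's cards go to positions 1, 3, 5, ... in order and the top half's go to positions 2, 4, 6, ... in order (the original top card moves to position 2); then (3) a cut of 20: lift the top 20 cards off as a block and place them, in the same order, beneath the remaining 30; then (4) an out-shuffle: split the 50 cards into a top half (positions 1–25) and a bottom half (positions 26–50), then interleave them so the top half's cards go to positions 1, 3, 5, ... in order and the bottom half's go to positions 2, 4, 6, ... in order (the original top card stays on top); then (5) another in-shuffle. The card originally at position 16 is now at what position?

Track the card from position 16 forward through each operation:
  after op 1 (cut 24): 16 → 42
  after op 2 (in-shuffle): 42 → 33
  after op 3 (cut 20): 33 → 13
  after op 4 (out-shuffle): 13 → 25
  after op 5 (in-shuffle): 25 → 50

50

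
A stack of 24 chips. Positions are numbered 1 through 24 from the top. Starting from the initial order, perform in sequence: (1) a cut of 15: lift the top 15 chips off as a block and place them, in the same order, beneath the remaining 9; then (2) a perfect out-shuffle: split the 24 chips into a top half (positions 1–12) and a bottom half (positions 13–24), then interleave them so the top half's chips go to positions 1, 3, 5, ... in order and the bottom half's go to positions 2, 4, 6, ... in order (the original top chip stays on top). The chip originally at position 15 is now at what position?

24

Track the chip from position 15 forward through each operation:
  after op 1 (cut 15): 15 → 24
  after op 2 (out-shuffle): 24 → 24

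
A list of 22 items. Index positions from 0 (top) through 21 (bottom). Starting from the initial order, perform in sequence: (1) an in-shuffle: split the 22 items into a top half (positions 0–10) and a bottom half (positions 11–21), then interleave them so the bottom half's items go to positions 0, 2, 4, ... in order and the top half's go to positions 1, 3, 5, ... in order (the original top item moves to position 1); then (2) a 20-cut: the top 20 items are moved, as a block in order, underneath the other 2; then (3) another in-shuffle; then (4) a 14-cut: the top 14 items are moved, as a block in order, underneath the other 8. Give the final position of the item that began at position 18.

Track the item from position 18 forward through each operation:
  after op 1 (in-shuffle): 18 → 14
  after op 2 (cut 20): 14 → 16
  after op 3 (in-shuffle): 16 → 10
  after op 4 (cut 14): 10 → 18

18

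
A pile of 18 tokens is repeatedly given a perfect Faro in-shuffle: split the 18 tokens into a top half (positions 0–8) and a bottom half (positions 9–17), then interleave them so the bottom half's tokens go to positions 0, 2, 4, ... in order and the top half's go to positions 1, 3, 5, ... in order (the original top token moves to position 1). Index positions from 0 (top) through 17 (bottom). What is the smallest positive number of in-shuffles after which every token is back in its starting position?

The in-shuffle permutes the 18 positions with cycle lengths [18].
Every token is home exactly when every cycle has completed a whole number of laps, i.e. after lcm(18) = 18 in-shuffles.

18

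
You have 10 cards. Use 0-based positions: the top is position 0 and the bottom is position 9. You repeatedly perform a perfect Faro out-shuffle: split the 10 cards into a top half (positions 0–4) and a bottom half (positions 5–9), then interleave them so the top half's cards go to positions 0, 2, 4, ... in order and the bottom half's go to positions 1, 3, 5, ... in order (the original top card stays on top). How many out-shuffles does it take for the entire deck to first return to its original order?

The out-shuffle permutes the 10 positions with cycle lengths [1, 1, 2, 6].
Every card is home exactly when every cycle has completed a whole number of laps, i.e. after lcm(1, 2, 6) = 6 out-shuffles.

6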